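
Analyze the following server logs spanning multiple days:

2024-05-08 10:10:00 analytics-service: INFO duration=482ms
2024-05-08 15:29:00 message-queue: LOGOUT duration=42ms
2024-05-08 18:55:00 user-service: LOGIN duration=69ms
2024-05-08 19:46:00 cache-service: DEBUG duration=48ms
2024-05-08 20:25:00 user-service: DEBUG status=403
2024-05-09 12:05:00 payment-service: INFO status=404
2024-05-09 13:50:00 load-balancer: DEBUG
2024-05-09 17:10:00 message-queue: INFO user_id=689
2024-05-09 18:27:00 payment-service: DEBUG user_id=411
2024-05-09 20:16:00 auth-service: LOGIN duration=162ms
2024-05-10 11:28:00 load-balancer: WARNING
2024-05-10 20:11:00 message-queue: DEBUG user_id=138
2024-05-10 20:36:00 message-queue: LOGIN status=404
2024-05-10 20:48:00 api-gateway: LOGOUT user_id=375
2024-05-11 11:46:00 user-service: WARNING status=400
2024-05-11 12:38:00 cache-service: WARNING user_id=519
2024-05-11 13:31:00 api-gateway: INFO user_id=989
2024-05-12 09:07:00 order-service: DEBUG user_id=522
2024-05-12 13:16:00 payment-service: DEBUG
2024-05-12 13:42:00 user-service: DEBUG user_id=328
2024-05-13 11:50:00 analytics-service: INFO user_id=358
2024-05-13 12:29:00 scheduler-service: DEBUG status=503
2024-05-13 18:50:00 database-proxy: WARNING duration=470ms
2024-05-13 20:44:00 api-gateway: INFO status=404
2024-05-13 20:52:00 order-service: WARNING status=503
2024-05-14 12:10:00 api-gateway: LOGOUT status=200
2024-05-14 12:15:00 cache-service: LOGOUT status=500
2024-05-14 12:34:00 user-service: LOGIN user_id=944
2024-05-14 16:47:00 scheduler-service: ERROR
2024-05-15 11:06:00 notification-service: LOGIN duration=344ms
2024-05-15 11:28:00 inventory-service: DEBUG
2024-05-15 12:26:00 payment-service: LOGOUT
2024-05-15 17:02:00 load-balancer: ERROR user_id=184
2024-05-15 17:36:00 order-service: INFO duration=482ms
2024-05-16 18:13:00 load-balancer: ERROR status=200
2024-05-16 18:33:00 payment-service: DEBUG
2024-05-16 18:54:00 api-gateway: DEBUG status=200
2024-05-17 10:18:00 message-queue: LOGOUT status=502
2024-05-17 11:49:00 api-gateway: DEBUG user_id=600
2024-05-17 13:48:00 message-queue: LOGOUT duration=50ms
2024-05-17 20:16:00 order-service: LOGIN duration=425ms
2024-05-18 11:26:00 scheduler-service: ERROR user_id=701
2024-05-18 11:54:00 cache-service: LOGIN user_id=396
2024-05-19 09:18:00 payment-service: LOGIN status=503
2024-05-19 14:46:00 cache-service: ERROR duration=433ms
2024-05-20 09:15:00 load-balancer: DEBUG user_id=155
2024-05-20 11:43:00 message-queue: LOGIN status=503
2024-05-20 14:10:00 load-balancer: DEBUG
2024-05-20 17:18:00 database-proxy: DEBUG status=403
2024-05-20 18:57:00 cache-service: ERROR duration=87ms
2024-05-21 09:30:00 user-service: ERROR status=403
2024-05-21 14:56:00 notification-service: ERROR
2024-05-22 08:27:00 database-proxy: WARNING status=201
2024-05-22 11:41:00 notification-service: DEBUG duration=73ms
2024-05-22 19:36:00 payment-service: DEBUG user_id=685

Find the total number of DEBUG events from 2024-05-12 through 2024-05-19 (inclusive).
8

To filter by date range:

1. Date range: 2024-05-12 through 2024-05-19, both dates inclusive
2. Filter for DEBUG events whose date falls in this range
3. Count matching events: 8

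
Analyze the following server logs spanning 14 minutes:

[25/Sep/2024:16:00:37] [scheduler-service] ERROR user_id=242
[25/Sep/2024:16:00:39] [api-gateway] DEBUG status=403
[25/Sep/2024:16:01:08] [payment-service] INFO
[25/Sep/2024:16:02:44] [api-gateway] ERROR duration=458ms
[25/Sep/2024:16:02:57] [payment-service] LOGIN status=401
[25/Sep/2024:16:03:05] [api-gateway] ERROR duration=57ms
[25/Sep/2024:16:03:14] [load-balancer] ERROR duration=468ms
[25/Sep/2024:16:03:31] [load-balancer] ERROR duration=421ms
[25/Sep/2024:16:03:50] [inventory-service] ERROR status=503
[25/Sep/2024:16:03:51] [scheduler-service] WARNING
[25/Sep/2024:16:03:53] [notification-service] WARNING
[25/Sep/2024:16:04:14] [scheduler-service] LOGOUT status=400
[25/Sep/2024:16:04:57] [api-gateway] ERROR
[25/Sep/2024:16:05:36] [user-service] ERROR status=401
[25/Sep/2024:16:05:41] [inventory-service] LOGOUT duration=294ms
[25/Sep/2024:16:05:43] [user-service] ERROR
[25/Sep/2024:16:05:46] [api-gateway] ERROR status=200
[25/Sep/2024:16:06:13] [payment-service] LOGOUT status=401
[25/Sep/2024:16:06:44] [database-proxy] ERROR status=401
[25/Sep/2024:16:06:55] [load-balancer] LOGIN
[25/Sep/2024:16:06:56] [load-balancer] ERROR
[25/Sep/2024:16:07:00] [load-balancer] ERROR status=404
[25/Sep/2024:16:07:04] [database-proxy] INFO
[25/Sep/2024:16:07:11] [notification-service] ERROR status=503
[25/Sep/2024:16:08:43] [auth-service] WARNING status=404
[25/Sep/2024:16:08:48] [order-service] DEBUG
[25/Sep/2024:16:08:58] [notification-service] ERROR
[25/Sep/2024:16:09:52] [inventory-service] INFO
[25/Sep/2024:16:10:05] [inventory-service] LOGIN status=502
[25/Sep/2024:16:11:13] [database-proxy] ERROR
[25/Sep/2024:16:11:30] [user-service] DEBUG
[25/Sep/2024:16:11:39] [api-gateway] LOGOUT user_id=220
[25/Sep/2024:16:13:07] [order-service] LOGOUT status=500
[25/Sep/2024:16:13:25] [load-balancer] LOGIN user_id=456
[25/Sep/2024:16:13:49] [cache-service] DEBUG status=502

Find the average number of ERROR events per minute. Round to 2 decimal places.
1.14

To calculate the rate:

1. Count total ERROR events: 16
2. Total time period: 14 minutes
3. Rate = 16 / 14 = 1.14 events per minute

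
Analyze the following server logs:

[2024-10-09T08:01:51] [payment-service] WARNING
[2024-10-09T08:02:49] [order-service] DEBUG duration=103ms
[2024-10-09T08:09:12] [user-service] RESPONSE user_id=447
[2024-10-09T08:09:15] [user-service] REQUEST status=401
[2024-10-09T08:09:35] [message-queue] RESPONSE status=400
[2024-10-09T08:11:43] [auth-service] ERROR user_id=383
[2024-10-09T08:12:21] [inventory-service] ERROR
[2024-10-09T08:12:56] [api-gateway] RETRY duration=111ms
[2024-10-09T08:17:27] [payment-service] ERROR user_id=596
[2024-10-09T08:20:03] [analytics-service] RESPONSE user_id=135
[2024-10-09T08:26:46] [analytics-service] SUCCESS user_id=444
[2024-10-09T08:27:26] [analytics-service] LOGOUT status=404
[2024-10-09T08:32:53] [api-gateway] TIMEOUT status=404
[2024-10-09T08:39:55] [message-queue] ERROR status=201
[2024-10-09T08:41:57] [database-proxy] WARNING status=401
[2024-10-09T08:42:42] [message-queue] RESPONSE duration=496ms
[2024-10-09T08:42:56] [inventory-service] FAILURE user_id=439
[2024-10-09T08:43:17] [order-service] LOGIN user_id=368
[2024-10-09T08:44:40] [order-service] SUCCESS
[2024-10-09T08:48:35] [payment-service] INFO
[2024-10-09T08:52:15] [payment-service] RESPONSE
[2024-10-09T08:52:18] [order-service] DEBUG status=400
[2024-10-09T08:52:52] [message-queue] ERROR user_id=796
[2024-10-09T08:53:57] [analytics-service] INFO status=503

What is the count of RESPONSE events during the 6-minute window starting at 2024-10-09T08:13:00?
0

To count events in the time window:

1. Window boundaries: 2024-10-09T08:13:00 to 2024-10-09T08:19:00
2. Filter for RESPONSE events within this window
3. Count matching events: 0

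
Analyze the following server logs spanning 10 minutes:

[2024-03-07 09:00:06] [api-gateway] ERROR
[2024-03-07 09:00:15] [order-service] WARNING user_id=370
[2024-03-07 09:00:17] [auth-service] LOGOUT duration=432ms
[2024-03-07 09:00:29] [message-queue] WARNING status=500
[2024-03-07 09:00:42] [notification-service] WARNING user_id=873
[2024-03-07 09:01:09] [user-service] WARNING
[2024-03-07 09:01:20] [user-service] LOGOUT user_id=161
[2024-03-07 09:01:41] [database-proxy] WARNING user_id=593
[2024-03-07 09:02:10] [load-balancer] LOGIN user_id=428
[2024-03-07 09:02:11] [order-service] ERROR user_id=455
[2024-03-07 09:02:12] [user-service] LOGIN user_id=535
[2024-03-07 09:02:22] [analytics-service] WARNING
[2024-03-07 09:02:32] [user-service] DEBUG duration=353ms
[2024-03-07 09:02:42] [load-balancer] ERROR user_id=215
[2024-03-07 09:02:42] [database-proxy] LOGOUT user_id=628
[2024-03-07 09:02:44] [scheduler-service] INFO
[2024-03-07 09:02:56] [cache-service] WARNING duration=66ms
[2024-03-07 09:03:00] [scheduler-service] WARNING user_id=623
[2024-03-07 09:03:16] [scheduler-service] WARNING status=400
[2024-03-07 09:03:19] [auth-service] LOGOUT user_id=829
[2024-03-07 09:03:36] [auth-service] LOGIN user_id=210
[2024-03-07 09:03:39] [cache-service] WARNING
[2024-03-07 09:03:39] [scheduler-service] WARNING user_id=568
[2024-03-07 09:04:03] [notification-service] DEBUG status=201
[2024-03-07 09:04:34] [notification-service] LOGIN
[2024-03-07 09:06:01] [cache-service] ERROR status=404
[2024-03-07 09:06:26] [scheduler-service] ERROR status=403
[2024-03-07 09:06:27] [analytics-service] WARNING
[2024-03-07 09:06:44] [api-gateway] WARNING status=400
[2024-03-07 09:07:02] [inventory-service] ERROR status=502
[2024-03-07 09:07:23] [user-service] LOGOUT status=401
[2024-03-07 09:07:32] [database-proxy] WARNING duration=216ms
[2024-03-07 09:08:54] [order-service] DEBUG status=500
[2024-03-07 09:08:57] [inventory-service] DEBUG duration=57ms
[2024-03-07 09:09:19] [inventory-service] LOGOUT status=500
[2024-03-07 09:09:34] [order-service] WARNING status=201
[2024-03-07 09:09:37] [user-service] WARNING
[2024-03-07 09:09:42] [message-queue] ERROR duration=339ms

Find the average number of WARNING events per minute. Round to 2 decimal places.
1.6

To calculate the rate:

1. Count total WARNING events: 16
2. Total time period: 10 minutes
3. Rate = 16 / 10 = 1.6 events per minute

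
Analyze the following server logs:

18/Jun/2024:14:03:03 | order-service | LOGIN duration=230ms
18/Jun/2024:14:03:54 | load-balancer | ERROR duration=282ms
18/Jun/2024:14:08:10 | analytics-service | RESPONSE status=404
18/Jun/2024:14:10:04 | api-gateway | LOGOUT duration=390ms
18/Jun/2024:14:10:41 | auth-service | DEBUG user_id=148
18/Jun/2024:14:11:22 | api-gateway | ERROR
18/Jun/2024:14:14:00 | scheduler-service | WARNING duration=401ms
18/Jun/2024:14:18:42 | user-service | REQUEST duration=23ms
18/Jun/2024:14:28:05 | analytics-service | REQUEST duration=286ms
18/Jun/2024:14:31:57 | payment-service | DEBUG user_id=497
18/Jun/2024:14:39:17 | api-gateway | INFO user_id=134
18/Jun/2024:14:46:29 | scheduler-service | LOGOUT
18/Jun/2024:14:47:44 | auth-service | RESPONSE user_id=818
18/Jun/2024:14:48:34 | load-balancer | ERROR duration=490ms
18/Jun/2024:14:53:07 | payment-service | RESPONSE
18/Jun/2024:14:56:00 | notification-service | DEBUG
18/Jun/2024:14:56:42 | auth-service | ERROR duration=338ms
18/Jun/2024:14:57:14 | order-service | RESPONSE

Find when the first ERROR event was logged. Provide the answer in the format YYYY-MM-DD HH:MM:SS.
2024-06-18 14:03:54

To find the first event:

1. Filter for all ERROR events
2. Sort by timestamp
3. Select the first one
4. Timestamp: 2024-06-18 14:03:54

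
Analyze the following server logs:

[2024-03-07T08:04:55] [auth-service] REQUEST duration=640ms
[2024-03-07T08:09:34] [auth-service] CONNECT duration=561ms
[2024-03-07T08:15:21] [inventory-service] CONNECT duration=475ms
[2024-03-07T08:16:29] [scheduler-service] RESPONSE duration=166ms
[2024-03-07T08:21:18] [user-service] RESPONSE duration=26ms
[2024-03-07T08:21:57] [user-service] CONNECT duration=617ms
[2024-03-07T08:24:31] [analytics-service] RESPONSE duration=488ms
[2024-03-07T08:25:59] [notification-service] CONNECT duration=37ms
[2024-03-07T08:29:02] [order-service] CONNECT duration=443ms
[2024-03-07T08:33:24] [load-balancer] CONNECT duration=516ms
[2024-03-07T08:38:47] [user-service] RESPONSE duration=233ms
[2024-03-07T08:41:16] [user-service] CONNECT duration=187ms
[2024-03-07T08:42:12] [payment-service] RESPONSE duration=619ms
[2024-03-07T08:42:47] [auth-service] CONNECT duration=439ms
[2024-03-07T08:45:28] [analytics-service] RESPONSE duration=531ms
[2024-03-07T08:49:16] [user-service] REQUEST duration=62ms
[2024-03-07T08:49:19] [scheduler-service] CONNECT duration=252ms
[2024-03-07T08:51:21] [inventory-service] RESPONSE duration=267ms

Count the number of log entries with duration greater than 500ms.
6

To count timeouts:

1. Threshold: 500ms
2. Extract duration from each log entry
3. Count entries where duration > 500
4. Timeout count: 6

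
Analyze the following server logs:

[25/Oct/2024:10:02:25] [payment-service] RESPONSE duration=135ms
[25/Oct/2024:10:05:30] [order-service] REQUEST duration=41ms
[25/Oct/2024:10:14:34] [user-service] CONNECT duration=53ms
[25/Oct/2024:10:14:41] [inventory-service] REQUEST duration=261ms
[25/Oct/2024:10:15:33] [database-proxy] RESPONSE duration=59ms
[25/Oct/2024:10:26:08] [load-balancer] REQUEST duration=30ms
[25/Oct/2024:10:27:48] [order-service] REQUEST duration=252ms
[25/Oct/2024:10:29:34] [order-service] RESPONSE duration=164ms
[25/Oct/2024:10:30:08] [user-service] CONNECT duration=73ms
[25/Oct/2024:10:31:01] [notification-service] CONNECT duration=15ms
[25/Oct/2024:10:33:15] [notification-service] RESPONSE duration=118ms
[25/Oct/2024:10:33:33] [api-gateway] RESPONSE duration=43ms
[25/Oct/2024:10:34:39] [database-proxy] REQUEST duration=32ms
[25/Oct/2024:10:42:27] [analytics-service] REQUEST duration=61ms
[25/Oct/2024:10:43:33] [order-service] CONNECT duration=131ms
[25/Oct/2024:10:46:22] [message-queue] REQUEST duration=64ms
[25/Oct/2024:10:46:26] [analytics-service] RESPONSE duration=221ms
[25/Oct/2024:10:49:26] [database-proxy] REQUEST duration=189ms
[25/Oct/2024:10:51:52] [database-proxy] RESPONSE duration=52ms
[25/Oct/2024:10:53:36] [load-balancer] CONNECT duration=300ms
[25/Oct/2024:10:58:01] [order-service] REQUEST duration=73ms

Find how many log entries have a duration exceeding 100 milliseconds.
9

To count timeouts:

1. Threshold: 100ms
2. Extract duration from each log entry
3. Count entries where duration > 100
4. Timeout count: 9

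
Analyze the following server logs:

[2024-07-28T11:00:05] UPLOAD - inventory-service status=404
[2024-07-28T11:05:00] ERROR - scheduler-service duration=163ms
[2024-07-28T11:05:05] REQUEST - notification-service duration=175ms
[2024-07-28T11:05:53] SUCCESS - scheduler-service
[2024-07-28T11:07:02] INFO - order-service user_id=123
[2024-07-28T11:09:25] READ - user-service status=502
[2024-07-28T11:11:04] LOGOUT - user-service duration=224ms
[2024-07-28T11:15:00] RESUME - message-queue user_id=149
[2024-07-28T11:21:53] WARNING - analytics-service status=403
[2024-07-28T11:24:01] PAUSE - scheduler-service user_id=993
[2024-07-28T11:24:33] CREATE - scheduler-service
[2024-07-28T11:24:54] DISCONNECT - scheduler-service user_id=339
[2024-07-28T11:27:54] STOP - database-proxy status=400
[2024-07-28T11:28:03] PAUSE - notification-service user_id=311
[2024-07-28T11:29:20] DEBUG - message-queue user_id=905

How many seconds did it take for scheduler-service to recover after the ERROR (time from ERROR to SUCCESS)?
53

To calculate recovery time:

1. Find ERROR event for scheduler-service: 2024-07-28T11:05:00
2. Find next SUCCESS event for scheduler-service: 2024-07-28T11:05:53
3. Recovery time: 2024-07-28T11:05:53 - 2024-07-28T11:05:00 = 53 seconds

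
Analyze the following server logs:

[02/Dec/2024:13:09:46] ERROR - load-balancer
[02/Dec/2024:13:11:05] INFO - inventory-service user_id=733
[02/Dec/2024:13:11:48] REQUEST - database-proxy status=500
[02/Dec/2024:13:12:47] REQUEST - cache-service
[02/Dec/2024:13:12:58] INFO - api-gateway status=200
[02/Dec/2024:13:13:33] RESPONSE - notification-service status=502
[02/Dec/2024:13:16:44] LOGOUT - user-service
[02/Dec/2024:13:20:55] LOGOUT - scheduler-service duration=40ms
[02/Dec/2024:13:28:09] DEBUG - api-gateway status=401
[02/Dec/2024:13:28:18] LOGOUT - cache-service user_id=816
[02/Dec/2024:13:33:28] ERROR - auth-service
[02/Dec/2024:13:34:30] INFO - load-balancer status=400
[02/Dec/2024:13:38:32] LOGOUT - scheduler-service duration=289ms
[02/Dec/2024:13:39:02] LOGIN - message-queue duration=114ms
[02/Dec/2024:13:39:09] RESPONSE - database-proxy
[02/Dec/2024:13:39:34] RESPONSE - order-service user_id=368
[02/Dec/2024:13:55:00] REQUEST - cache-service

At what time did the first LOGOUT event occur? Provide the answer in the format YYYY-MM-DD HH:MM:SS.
2024-12-02 13:16:44

To find the first event:

1. Filter for all LOGOUT events
2. Sort by timestamp
3. Select the first one
4. Timestamp: 2024-12-02 13:16:44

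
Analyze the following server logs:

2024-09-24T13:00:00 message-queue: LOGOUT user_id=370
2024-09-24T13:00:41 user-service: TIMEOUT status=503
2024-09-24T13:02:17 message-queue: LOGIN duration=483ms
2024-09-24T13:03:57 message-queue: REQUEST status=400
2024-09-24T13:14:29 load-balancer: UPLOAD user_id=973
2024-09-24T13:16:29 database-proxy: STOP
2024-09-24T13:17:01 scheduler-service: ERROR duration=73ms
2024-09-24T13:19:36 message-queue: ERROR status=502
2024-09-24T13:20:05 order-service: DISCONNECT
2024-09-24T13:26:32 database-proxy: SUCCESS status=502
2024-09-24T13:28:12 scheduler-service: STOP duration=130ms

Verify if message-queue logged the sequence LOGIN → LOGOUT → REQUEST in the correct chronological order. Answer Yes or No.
No

To verify sequence order:

1. Find all events in sequence LOGIN → LOGOUT → REQUEST for message-queue
2. Extract their timestamps
3. Check if timestamps are in ascending order
4. Result: No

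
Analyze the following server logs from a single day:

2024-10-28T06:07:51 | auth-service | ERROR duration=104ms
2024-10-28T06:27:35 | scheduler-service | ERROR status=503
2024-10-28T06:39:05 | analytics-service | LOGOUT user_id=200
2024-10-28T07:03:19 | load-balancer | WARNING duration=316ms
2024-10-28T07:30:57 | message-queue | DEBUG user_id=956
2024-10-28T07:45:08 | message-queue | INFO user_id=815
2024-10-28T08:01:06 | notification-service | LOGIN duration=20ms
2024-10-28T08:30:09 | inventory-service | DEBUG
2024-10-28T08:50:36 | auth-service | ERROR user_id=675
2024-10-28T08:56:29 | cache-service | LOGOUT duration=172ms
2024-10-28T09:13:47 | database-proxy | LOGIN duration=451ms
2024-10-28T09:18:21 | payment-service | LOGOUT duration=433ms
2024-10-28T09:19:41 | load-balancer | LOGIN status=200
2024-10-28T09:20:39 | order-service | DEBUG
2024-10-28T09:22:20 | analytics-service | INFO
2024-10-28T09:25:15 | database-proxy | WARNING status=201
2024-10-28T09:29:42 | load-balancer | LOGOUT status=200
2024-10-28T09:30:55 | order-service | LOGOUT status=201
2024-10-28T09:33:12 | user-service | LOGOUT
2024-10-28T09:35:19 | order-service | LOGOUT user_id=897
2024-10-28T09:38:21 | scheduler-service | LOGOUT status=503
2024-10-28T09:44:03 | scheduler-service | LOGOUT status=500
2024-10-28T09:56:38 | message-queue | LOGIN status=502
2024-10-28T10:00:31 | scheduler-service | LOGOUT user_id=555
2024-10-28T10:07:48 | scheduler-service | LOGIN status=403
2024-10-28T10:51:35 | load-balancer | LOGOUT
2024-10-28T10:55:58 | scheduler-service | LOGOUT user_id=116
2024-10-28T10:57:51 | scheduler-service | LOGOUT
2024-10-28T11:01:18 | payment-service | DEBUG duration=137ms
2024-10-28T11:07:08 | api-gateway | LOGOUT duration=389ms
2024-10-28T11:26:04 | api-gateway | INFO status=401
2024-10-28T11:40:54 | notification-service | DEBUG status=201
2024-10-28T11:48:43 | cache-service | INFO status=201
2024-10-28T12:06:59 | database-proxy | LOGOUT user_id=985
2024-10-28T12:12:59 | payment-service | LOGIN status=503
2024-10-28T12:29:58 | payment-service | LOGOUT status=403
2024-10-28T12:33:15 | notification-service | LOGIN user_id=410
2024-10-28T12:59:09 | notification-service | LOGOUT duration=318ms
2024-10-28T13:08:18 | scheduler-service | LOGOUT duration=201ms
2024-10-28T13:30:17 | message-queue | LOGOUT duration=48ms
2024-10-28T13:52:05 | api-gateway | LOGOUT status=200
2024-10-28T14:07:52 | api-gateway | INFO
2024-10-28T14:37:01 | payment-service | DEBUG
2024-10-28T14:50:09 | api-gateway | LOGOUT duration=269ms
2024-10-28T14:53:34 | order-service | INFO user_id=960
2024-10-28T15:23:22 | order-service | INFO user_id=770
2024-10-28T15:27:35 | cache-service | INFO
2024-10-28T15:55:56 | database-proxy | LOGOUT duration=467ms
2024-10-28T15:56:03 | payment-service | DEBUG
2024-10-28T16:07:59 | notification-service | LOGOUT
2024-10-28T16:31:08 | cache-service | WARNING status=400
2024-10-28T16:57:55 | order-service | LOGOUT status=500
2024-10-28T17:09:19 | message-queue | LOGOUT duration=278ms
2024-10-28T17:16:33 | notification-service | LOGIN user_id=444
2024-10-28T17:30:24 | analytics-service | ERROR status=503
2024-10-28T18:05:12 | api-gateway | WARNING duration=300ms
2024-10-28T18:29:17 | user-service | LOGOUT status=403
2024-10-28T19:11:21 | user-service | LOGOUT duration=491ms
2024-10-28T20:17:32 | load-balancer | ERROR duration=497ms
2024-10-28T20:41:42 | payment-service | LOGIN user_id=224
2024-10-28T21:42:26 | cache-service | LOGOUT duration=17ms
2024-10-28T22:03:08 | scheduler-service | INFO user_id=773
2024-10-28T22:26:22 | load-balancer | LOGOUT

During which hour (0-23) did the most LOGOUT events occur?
9

To find the peak hour:

1. Group all LOGOUT events by hour
2. Count events in each hour
3. Find hour with maximum count
4. Peak hour: 9 (with 7 events)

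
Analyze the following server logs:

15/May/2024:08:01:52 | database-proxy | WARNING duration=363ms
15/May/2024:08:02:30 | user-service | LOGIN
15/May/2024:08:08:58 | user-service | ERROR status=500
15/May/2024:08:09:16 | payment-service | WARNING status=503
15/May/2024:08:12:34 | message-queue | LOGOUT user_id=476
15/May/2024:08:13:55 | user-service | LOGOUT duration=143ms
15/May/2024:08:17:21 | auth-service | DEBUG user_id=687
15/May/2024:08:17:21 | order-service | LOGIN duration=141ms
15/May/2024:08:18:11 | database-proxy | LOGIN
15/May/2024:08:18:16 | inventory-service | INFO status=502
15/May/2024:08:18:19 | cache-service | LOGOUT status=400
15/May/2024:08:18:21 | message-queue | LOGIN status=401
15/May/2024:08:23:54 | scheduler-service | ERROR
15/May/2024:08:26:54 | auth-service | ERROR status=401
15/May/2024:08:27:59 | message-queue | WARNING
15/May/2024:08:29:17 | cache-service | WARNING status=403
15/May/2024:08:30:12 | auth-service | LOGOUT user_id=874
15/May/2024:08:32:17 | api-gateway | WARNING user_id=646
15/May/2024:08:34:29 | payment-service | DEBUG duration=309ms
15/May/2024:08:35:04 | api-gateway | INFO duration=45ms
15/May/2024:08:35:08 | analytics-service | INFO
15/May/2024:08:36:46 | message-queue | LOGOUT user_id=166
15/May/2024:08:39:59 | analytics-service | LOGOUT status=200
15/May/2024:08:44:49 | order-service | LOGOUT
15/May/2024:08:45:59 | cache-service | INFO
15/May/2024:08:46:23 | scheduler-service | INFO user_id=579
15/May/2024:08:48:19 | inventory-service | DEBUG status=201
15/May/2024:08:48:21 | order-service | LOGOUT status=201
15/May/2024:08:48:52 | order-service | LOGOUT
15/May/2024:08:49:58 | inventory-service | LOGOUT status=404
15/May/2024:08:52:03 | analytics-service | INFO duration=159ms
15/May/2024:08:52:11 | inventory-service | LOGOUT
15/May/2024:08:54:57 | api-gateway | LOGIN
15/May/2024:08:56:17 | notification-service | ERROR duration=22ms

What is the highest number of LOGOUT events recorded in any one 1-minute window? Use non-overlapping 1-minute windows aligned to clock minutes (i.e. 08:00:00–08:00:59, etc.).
2

To find the burst window:

1. Divide the log period into non-overlapping 1-minute windows starting at 08:00
2. Count LOGOUT events in each window
3. Find the window with maximum count
4. Maximum events in a window: 2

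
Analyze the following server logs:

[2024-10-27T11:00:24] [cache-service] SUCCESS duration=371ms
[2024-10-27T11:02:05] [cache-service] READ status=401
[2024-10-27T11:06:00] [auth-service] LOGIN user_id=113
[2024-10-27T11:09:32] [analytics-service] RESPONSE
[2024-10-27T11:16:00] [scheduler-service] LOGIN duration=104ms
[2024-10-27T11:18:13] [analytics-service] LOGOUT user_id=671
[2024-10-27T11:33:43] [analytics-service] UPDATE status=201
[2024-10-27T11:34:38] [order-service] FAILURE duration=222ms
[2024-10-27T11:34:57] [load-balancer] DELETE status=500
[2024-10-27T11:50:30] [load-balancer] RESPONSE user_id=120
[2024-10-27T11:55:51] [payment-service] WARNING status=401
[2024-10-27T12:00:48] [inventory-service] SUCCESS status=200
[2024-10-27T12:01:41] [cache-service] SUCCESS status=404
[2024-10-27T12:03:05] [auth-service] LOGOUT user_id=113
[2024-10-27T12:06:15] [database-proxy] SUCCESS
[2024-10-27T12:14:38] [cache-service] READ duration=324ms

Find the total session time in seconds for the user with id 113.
3425

To calculate session duration:

1. Find LOGIN event for user_id=113: 2024-10-27T11:06:00
2. Find LOGOUT event for user_id=113: 2024-10-27T12:03:05
3. Session duration: 2024-10-27T12:03:05 - 2024-10-27T11:06:00 = 3425 seconds (57 minutes)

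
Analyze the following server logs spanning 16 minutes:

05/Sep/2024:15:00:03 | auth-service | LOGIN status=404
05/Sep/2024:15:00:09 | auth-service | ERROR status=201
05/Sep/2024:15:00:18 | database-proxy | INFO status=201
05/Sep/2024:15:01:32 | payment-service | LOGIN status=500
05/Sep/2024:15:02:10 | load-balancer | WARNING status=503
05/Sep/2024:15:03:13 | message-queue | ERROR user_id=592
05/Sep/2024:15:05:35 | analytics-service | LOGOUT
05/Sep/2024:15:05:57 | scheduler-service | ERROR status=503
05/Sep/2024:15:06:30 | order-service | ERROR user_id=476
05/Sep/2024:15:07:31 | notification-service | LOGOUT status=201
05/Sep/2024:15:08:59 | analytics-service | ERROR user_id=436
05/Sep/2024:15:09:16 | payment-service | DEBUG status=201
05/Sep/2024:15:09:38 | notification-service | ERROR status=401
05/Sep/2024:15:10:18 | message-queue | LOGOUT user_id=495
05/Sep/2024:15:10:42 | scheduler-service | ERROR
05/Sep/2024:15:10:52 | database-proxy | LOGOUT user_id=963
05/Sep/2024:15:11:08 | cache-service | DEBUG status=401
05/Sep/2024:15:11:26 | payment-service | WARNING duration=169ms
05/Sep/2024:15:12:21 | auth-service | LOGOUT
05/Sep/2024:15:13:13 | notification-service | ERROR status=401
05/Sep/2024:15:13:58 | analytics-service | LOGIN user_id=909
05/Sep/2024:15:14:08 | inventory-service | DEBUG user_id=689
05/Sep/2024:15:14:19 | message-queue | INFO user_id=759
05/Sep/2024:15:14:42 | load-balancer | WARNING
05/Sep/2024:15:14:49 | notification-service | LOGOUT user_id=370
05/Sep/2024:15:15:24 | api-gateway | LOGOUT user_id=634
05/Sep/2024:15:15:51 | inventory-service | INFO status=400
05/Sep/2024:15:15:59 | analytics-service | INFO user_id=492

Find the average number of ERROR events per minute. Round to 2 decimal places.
0.5

To calculate the rate:

1. Count total ERROR events: 8
2. Total time period: 16 minutes
3. Rate = 8 / 16 = 0.5 events per minute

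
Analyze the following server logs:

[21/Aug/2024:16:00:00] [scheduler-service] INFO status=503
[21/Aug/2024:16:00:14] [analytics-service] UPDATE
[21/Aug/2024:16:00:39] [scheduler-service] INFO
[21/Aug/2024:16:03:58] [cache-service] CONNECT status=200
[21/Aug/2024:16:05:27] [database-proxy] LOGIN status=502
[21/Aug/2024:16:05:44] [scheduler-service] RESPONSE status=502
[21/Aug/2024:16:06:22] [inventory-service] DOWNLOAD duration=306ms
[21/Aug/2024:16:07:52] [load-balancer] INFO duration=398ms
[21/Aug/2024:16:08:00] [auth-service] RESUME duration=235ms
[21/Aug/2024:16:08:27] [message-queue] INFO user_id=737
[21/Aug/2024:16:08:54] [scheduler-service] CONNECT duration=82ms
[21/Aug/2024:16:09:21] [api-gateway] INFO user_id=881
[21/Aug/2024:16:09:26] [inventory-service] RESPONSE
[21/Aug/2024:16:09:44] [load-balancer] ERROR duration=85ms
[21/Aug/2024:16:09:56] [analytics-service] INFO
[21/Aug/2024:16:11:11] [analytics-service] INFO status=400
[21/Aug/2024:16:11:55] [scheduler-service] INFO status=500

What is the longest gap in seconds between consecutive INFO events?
433

To find the longest gap:

1. Extract all INFO events in chronological order
2. Calculate time differences between consecutive events
3. Find the maximum difference
4. Longest gap: 433 seconds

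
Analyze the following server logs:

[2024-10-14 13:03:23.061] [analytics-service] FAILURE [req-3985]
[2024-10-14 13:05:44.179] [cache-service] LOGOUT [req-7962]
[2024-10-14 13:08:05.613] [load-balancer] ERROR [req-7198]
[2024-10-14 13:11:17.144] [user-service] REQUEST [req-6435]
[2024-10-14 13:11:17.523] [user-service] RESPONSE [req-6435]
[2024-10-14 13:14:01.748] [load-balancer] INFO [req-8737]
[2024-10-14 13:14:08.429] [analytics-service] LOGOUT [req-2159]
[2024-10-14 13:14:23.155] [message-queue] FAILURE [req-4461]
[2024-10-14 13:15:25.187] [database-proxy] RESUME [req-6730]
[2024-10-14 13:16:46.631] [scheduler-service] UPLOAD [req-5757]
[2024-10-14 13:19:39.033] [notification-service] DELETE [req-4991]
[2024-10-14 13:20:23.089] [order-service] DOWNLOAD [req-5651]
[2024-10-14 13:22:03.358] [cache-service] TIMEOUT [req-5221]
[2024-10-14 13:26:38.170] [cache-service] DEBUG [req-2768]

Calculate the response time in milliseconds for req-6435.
379

To calculate latency:

1. Find REQUEST with id req-6435: 2024-10-14 13:11:17.144
2. Find RESPONSE with id req-6435: 2024-10-14 13:11:17.523
3. Latency: 2024-10-14 13:11:17.523 - 2024-10-14 13:11:17.144 = 379ms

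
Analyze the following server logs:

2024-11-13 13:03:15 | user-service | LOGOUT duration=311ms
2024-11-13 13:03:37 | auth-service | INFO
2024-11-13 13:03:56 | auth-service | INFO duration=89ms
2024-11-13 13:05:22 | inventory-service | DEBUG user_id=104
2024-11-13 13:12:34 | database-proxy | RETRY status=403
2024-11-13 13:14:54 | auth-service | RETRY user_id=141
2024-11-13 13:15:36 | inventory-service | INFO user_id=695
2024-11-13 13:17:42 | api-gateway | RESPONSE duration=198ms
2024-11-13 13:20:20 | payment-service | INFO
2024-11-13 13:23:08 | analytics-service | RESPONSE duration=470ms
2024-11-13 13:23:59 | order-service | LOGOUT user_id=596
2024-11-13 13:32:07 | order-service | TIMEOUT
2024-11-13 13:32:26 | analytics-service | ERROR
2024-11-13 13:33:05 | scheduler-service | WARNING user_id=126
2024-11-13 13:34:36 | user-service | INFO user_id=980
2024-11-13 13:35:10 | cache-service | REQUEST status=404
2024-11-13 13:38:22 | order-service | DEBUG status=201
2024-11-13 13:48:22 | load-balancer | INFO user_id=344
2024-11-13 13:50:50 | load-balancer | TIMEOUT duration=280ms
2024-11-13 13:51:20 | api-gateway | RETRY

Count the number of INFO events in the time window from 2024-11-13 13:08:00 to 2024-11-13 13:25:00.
2

To count events in the time window:

1. Window boundaries: 2024-11-13 13:08:00 to 2024-11-13 13:25:00
2. Filter for INFO events within this window
3. Count matching events: 2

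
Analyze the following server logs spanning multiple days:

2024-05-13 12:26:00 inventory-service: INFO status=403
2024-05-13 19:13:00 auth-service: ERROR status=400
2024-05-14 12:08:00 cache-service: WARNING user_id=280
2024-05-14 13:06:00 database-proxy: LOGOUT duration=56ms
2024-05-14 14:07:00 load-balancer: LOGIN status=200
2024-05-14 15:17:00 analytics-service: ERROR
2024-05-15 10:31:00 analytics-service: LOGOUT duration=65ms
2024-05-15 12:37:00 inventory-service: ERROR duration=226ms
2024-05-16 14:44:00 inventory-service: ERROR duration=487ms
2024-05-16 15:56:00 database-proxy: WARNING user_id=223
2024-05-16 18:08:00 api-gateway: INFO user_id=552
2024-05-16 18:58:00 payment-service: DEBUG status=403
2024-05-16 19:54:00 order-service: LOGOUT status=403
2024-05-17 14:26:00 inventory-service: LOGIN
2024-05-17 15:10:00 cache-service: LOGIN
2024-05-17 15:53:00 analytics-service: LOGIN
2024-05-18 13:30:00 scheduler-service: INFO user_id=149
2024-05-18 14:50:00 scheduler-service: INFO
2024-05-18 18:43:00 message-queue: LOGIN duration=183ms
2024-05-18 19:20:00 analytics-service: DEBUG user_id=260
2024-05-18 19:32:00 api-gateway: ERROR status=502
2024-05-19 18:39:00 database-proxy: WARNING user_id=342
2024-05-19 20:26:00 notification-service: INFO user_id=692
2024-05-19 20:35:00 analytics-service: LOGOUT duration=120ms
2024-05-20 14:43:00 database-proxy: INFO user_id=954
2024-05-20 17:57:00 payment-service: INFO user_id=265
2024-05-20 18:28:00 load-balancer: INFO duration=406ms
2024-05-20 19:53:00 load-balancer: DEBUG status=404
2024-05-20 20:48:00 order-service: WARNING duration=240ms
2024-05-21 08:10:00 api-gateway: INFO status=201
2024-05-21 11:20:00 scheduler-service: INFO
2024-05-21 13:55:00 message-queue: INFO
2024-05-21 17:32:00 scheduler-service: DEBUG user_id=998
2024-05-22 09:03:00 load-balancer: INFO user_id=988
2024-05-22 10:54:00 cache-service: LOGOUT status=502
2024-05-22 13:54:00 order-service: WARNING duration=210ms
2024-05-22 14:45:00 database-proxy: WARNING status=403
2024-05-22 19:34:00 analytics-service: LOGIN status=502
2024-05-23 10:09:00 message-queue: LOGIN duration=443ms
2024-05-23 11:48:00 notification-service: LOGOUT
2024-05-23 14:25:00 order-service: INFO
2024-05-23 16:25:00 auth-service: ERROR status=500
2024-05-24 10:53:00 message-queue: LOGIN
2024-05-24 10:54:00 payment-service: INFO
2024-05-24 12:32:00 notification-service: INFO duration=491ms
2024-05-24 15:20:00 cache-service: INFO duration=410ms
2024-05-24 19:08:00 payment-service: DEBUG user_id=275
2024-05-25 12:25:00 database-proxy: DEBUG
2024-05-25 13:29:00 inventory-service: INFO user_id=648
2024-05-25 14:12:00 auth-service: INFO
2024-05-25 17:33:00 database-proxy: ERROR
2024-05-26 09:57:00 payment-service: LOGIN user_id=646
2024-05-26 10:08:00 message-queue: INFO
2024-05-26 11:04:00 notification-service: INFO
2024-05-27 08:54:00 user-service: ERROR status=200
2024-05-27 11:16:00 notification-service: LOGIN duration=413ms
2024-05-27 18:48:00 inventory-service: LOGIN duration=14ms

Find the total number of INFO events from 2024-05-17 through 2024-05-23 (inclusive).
11

To filter by date range:

1. Date range: 2024-05-17 through 2024-05-23, both dates inclusive
2. Filter for INFO events whose date falls in this range
3. Count matching events: 11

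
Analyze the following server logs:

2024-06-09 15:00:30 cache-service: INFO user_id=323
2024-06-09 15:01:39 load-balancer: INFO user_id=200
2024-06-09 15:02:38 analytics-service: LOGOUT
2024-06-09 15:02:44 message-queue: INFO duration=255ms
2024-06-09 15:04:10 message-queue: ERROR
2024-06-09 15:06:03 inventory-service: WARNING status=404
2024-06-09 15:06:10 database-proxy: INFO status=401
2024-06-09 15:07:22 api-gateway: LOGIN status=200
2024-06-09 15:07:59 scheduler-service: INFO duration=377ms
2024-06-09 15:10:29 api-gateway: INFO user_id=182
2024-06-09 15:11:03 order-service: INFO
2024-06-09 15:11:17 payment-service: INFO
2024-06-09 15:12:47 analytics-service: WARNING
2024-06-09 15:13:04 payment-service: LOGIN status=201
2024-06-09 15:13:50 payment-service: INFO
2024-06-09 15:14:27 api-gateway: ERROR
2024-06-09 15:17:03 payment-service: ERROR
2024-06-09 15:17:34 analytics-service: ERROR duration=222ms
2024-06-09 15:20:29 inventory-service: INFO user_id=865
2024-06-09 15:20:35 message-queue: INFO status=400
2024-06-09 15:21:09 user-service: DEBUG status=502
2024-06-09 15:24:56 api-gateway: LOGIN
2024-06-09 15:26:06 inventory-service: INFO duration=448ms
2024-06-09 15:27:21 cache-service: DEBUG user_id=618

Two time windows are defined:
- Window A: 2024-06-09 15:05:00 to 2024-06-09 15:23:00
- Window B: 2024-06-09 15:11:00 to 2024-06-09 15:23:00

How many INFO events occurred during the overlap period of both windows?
5

To find overlap events:

1. Window A: 2024-06-09 15:05:00 to 2024-06-09 15:23:00
2. Window B: 2024-06-09 15:11:00 to 2024-06-09 15:23:00
3. Overlap period: 2024-06-09 15:11:00 to 2024-06-09 15:23:00
4. Count INFO events in overlap: 5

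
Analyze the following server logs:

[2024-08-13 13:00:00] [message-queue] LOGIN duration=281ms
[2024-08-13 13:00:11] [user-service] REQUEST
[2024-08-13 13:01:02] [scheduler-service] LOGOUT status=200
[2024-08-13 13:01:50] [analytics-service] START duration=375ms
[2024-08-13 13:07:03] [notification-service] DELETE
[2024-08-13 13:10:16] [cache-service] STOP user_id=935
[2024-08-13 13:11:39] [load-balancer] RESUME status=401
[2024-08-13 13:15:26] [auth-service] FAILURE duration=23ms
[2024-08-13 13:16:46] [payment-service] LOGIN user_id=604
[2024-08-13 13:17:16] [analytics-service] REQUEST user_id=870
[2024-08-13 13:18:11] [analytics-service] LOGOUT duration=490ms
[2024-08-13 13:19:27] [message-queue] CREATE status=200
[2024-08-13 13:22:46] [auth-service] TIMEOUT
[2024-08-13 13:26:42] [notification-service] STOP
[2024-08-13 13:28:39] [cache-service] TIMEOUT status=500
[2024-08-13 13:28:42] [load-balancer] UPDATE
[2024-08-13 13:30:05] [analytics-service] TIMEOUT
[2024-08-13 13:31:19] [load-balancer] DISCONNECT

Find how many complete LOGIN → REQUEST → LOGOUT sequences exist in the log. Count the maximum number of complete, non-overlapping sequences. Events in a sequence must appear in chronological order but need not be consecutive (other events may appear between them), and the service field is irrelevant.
2

To count sequences:

1. Look for pattern: LOGIN → REQUEST → LOGOUT
2. Greedily scan the log in chronological order, matching each sequence element in turn (ignoring service)
3. Each time the full pattern completes, increment the count and restart matching from the next event
4. Complete non-overlapping sequences found: 2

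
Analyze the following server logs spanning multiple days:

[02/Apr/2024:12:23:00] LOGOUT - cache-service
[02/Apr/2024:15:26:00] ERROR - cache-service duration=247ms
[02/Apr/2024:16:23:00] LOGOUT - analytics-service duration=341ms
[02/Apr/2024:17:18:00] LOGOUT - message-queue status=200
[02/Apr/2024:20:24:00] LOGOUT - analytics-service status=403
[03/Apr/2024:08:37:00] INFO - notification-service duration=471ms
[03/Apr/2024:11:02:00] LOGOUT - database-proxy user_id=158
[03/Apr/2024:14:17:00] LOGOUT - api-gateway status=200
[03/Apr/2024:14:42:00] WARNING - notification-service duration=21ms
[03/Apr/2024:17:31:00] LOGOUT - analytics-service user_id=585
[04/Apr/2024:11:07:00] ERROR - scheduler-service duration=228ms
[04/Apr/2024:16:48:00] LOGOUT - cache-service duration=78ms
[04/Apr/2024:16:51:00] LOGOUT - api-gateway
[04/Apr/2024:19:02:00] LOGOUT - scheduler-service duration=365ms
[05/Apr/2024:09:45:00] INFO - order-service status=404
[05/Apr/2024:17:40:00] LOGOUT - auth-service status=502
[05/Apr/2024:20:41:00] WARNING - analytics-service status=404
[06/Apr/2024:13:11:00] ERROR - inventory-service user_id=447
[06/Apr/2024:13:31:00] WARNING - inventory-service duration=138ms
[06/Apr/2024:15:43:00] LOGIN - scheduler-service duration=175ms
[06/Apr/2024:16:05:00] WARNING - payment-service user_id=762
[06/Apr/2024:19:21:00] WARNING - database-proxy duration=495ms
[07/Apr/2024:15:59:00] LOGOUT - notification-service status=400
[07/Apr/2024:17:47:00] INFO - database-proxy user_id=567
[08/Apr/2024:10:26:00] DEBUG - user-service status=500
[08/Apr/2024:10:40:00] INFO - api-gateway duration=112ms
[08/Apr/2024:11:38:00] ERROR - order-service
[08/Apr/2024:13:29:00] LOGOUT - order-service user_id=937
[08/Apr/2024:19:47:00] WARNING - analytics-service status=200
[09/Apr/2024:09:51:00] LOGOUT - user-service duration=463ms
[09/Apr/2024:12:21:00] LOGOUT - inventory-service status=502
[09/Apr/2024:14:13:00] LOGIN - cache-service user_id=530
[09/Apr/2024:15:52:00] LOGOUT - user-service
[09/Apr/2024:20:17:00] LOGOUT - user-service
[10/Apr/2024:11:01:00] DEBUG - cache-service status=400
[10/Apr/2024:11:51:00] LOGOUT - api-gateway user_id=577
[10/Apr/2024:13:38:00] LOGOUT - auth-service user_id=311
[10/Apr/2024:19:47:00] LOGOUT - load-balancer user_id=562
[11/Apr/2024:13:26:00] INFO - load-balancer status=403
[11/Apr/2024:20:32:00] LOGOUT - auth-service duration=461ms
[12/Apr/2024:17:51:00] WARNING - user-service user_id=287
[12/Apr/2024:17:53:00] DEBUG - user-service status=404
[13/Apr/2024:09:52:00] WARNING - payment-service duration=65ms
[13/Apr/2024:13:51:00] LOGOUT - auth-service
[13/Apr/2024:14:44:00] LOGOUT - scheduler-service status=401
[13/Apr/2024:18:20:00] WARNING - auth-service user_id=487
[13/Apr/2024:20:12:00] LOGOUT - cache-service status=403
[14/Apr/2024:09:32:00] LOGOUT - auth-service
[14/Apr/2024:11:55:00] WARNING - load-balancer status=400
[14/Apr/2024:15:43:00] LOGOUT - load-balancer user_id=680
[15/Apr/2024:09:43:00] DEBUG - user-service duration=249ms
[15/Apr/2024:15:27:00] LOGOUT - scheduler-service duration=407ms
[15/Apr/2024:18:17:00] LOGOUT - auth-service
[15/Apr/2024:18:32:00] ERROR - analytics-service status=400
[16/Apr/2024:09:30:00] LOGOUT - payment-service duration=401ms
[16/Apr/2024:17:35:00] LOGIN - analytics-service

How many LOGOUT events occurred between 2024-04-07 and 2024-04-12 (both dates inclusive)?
10

To filter by date range:

1. Date range: 2024-04-07 through 2024-04-12, both dates inclusive
2. Filter for LOGOUT events whose date falls in this range
3. Count matching events: 10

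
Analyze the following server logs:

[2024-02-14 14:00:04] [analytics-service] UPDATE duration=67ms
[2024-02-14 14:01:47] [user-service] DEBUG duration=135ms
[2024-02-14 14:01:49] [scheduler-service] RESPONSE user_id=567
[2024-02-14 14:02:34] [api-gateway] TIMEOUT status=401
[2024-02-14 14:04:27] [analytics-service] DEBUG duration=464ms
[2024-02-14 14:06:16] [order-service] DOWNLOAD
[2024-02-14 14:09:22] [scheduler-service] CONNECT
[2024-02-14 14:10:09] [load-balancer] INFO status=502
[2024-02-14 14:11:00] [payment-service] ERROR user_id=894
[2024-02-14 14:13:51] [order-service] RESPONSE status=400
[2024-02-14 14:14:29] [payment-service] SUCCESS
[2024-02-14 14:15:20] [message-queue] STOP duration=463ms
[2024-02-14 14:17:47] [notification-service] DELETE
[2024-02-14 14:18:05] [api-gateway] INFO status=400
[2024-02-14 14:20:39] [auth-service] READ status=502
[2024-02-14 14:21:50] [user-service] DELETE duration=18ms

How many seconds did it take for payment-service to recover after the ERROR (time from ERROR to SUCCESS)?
209

To calculate recovery time:

1. Find ERROR event for payment-service: 2024-02-14 14:11:00
2. Find next SUCCESS event for payment-service: 2024-02-14 14:14:29
3. Recovery time: 2024-02-14 14:14:29 - 2024-02-14 14:11:00 = 209 seconds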